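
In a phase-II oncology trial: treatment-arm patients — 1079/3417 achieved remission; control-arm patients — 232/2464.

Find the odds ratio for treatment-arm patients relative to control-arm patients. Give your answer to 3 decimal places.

OR = (1079 × 2232) / (2338 × 232) = 2408328/542416 ≈ 4.440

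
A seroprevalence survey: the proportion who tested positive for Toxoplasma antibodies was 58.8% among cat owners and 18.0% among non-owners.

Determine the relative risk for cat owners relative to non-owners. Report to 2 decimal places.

RR = 0.5880 / 0.1800 = 3.27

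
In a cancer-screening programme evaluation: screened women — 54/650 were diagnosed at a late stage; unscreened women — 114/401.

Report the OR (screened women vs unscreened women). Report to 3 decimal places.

OR: 0.228

odds, screened women = 54/596 = 0.0906
odds, unscreened women = 114/287 = 0.3972
OR = 0.0906 / 0.3972 = 0.228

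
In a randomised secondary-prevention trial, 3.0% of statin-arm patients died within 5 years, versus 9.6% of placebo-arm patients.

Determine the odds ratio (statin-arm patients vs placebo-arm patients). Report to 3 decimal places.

odds, statin-arm patients = 0.03000/0.97000 = 0.03093
odds, placebo-arm patients = 0.09600/0.90400 = 0.10619
OR = 0.03093 / 0.10619 = 0.291

0.291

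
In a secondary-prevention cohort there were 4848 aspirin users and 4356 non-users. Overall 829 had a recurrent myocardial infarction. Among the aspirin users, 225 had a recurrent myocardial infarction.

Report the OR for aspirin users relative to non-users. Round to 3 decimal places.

aspirin users without the outcome: 4848 − 225 = 4623
non-users with the outcome: 829 − 225 = 604
non-users without the outcome: 4356 − 604 = 3752
odds, aspirin users = 225/4623 = 0.04867
odds, non-users = 604/3752 = 0.16098
OR = 0.04867 / 0.16098 = 0.302

OR ≈ 0.302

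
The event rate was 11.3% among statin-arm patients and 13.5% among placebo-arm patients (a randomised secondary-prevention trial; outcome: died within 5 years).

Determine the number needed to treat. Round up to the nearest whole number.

NNT ≈ 46

absolute risk difference = 0.022000
1 / 0.022000 = 45.455 → round up → 46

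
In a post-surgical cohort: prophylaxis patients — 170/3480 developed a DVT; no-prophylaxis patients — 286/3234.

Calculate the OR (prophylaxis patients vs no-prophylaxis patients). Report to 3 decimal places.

OR = (170 × 2948) / (3310 × 286) = 501160/946660 ≈ 0.529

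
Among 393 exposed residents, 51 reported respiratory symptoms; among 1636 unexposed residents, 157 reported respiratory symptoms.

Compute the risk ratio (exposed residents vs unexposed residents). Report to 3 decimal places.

RR: 1.352

risk, exposed residents = 51/393 = 0.1298
risk, unexposed residents = 157/1636 = 0.0960
RR = 0.1298 / 0.0960 = 1.352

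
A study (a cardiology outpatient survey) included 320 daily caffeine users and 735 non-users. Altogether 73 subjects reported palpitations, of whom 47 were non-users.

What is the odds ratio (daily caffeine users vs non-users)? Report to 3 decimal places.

OR ≈ 1.295

daily caffeine users with the outcome: 73 − 47 = 26
daily caffeine users without the outcome: 320 − 26 = 294
non-users without the outcome: 735 − 47 = 688
OR = (26 × 688) / (294 × 47) = 17888/13818 ≈ 1.295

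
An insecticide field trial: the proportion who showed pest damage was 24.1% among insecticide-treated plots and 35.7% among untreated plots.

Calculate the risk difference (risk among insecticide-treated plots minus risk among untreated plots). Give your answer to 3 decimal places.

risk difference = 0.2410 − 0.3570 = -0.116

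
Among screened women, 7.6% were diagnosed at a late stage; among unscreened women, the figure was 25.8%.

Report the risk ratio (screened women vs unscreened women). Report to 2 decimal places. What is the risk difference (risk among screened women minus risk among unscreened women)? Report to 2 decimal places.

RR = 0.0760 / 0.2580 = 0.29
risk difference = 0.0760 − 0.2580 = -0.18

RR = 0.29; RD = -0.18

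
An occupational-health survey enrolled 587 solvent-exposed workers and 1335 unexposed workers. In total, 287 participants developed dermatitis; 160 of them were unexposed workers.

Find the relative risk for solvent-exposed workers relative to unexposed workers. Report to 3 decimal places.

1.805

solvent-exposed workers with the outcome: 287 − 160 = 127
solvent-exposed workers without the outcome: 587 − 127 = 460
unexposed workers without the outcome: 1335 − 160 = 1175
risk, solvent-exposed workers = 127/587 = 0.2164
risk, unexposed workers = 160/1335 = 0.1199
RR = 0.2164 / 0.1199 = 1.805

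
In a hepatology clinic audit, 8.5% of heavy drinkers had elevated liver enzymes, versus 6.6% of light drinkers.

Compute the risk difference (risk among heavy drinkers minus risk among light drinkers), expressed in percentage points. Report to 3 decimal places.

risk difference = 0.0850 − 0.0660 = 0.0190 → 1.900 percentage points

RD ≈ 1.900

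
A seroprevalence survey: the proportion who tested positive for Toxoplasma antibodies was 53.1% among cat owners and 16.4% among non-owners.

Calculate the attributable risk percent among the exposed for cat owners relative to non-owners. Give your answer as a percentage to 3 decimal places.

AR% = (0.5310 − 0.1640) / 0.5310 = 0.6911 → 69.115%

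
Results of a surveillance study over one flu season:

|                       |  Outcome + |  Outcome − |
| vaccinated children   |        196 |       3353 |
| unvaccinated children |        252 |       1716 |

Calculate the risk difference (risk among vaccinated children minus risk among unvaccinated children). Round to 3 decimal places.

-0.073

risk, vaccinated children = 196/3549 = 0.0552
risk, unvaccinated children = 252/1968 = 0.1280
risk difference = 0.0552 − 0.1280 = -0.073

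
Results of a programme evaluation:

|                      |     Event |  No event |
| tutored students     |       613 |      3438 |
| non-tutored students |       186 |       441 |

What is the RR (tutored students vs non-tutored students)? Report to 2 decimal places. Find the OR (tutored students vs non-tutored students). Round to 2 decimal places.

risk, tutored students = 613/4051 = 0.1513
risk, non-tutored students = 186/627 = 0.2967
RR = 0.1513 / 0.2967 = 0.51
OR = (613 × 441) / (3438 × 186) = 270333/639468 ≈ 0.42

RR = 0.51; OR = 0.42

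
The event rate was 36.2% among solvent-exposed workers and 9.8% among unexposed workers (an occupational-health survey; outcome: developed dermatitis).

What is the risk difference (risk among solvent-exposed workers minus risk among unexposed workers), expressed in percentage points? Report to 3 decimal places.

risk difference = 0.3620 − 0.0980 = 0.2640 → 26.400 percentage points

RD ≈ 26.400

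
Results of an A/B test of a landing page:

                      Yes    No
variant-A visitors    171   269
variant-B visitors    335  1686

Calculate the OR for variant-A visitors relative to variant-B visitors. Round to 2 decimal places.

odds, variant-A visitors = 171/269 = 0.6357
odds, variant-B visitors = 335/1686 = 0.1987
OR = 0.6357 / 0.1987 = 3.20

OR = 3.20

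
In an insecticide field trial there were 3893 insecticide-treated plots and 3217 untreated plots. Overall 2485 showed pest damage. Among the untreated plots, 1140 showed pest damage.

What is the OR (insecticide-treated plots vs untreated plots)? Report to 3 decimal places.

OR: 0.962

insecticide-treated plots with the outcome: 2485 − 1140 = 1345
insecticide-treated plots without the outcome: 3893 − 1345 = 2548
untreated plots without the outcome: 3217 − 1140 = 2077
OR = (1345 × 2077) / (2548 × 1140) = 2793565/2904720 ≈ 0.962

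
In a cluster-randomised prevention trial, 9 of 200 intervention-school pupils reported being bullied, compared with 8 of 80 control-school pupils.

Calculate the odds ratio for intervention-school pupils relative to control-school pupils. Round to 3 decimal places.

odds, intervention-school pupils = 9/191 = 0.04712
odds, control-school pupils = 8/72 = 0.11111
OR = 0.04712 / 0.11111 = 0.424

0.424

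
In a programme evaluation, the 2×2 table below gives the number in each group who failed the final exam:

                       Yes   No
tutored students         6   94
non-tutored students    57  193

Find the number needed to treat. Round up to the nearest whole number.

risk, tutored students = 6/100 = 0.060000
risk, non-tutored students = 57/250 = 0.228000
absolute risk difference = 0.168000
1 / 0.168000 = 5.952 → round up → 6

NNT: 6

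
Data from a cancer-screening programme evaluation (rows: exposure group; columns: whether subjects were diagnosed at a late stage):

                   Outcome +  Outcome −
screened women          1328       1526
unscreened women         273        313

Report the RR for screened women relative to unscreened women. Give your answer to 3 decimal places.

risk, screened women = 1328/2854 = 0.4653
risk, unscreened women = 273/586 = 0.4659
RR = 0.4653 / 0.4659 = 0.999

RR ≈ 0.999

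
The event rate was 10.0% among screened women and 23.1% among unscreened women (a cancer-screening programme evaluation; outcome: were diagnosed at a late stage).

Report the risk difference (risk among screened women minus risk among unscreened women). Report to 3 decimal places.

risk difference = 0.1000 − 0.2310 = -0.131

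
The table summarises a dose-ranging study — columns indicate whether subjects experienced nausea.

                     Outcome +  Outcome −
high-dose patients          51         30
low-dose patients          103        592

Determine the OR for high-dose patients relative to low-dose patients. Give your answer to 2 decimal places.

odds, high-dose patients = 51/30 = 1.7000
odds, low-dose patients = 103/592 = 0.1740
OR = 1.7000 / 0.1740 = 9.77

9.77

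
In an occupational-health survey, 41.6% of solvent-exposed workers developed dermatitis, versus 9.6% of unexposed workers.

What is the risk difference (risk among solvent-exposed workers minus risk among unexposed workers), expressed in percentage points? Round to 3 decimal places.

RD = 32.000

risk difference = 0.4160 − 0.0960 = 0.3200 → 32.000 percentage points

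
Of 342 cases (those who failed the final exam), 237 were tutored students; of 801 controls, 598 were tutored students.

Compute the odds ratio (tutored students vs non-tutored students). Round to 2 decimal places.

OR = (237 × 203) / (598 × 105) = 48111/62790 ≈ 0.77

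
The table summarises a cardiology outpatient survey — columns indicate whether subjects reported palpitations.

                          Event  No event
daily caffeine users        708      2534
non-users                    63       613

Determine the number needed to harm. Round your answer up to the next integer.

risk, daily caffeine users = 708/3242 = 0.218384
risk, non-users = 63/676 = 0.093195
absolute risk difference = 0.125188
1 / 0.125188 = 7.988 → round up → 8

8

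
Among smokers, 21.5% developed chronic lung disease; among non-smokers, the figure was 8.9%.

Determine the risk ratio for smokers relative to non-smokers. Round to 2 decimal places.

RR = 0.2150 / 0.0890 = 2.42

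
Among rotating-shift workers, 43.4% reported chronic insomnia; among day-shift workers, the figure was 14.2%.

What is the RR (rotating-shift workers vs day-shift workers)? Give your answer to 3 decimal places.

RR = 0.4340 / 0.1420 = 3.056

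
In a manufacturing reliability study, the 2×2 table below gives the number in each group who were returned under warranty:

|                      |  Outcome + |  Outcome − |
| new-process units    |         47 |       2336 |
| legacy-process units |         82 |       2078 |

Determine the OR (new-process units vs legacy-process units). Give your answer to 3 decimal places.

OR = (47 × 2078) / (2336 × 82) = 97666/191552 ≈ 0.510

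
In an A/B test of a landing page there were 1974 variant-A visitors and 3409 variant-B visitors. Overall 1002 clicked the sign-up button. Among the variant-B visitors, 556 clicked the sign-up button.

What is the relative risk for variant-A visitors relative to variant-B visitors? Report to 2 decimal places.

RR = 1.39

variant-A visitors with the outcome: 1002 − 556 = 446
variant-A visitors without the outcome: 1974 − 446 = 1528
variant-B visitors without the outcome: 3409 − 556 = 2853
risk, variant-A visitors = 446/1974 = 0.2259
risk, variant-B visitors = 556/3409 = 0.1631
RR = 0.2259 / 0.1631 = 1.39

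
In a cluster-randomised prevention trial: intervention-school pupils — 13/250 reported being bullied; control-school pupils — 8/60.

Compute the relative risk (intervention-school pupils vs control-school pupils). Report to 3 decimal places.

risk, intervention-school pupils = 13/250 = 0.0520
risk, control-school pupils = 8/60 = 0.1333
RR = 0.0520 / 0.1333 = 0.390

RR = 0.390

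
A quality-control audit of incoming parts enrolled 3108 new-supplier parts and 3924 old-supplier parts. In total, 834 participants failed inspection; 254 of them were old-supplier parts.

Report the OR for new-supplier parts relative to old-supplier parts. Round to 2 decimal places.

new-supplier parts with the outcome: 834 − 254 = 580
new-supplier parts without the outcome: 3108 − 580 = 2528
old-supplier parts without the outcome: 3924 − 254 = 3670
OR = (580 × 3670) / (2528 × 254) = 2128600/642112 ≈ 3.31

OR = 3.31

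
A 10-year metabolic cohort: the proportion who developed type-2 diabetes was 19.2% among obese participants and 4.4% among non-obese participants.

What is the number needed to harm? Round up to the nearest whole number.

NNH = 7

absolute risk difference = 0.148000
1 / 0.148000 = 6.757 → round up → 7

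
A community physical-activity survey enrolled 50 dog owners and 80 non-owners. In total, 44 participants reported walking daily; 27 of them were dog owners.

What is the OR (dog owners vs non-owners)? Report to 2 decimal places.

4.35

dog owners without the outcome: 50 − 27 = 23
non-owners with the outcome: 44 − 27 = 17
non-owners without the outcome: 80 − 17 = 63
odds, dog owners = 27/23 = 1.1739
odds, non-owners = 17/63 = 0.2698
OR = 1.1739 / 0.2698 = 4.35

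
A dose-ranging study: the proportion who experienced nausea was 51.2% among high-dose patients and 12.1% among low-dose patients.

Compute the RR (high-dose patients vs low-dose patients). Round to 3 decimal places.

RR = 0.5120 / 0.1210 = 4.231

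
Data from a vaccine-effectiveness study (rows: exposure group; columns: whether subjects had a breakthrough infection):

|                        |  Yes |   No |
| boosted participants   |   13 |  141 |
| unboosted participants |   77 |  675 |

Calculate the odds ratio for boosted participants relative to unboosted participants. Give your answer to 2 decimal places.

odds, boosted participants = 13/141 = 0.0922
odds, unboosted participants = 77/675 = 0.1141
OR = 0.0922 / 0.1141 = 0.81

0.81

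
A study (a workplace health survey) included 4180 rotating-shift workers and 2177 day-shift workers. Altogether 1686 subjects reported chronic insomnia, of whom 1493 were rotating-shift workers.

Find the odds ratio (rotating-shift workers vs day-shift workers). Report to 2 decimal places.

rotating-shift workers without the outcome: 4180 − 1493 = 2687
day-shift workers with the outcome: 1686 − 1493 = 193
day-shift workers without the outcome: 2177 − 193 = 1984
OR = (1493 × 1984) / (2687 × 193) = 2962112/518591 ≈ 5.71

OR: 5.71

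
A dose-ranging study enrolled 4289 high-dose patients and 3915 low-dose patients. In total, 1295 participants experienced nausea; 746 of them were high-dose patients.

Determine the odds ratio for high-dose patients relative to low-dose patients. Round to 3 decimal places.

high-dose patients without the outcome: 4289 − 746 = 3543
low-dose patients with the outcome: 1295 − 746 = 549
low-dose patients without the outcome: 3915 − 549 = 3366
odds, high-dose patients = 746/3543 = 0.2106
odds, low-dose patients = 549/3366 = 0.1631
OR = 0.2106 / 0.1631 = 1.291

OR ≈ 1.291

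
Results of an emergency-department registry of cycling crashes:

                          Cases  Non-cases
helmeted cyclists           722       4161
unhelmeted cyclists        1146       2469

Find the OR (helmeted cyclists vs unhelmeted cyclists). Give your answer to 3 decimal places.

0.374

odds, helmeted cyclists = 722/4161 = 0.1735
odds, unhelmeted cyclists = 1146/2469 = 0.4642
OR = 0.1735 / 0.4642 = 0.374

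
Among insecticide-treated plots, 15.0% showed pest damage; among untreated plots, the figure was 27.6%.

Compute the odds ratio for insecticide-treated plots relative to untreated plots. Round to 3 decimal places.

odds, insecticide-treated plots = 0.1500/0.8500 = 0.1765
odds, untreated plots = 0.2760/0.7240 = 0.3812
OR = 0.1765 / 0.3812 = 0.463

0.463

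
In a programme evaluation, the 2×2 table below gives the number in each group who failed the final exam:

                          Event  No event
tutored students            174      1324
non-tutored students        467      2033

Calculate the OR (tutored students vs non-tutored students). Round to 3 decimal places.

0.572

odds, tutored students = 174/1324 = 0.1314
odds, non-tutored students = 467/2033 = 0.2297
OR = 0.1314 / 0.2297 = 0.572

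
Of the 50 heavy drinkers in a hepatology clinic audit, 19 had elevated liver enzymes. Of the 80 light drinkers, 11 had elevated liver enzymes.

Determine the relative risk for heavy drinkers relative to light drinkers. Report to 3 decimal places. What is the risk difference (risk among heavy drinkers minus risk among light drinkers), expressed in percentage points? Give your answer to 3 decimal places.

risk, heavy drinkers = 19/50 = 0.3800
risk, light drinkers = 11/80 = 0.1375
RR = 0.3800 / 0.1375 = 2.764
risk difference = 0.3800 − 0.1375 = 0.2425 → 24.250 percentage points

RR = 2.764; RD = 24.250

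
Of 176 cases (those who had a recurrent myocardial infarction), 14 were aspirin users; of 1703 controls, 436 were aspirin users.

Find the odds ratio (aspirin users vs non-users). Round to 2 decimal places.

OR = (14 × 1267) / (436 × 162) = 17738/70632 ≈ 0.25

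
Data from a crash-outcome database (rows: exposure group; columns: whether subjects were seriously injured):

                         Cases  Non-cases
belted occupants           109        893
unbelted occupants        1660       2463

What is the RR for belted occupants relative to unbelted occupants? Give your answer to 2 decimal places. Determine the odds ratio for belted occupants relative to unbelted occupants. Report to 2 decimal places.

risk, belted occupants = 109/1002 = 0.1088
risk, unbelted occupants = 1660/4123 = 0.4026
RR = 0.1088 / 0.4026 = 0.27
odds, belted occupants = 109/893 = 0.1221
odds, unbelted occupants = 1660/2463 = 0.6740
OR = 0.1221 / 0.6740 = 0.18

RR = 0.27; OR = 0.18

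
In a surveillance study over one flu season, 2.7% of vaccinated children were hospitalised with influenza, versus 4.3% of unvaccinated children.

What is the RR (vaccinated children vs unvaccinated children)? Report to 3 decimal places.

RR = 0.02700 / 0.04300 = 0.628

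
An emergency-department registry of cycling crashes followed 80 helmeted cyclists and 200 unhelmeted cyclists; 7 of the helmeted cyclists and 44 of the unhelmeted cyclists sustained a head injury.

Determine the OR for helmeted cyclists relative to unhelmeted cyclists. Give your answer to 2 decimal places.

odds, helmeted cyclists = 7/73 = 0.0959
odds, unhelmeted cyclists = 44/156 = 0.2821
OR = 0.0959 / 0.2821 = 0.34

0.34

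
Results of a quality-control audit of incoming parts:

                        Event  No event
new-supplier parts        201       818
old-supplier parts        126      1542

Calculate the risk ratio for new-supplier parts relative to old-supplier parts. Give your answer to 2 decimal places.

risk, new-supplier parts = 201/1019 = 0.1973
risk, old-supplier parts = 126/1668 = 0.0755
RR = 0.1973 / 0.0755 = 2.61

RR = 2.61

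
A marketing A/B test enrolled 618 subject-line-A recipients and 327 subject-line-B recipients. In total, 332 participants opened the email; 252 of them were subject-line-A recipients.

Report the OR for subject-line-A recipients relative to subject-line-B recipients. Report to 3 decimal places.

2.126

subject-line-A recipients without the outcome: 618 − 252 = 366
subject-line-B recipients with the outcome: 332 − 252 = 80
subject-line-B recipients without the outcome: 327 − 80 = 247
OR = (252 × 247) / (366 × 80) = 62244/29280 ≈ 2.126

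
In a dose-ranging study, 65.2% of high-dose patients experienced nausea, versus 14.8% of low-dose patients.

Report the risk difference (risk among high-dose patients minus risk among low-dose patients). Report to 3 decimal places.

risk difference = 0.6520 − 0.1480 = 0.504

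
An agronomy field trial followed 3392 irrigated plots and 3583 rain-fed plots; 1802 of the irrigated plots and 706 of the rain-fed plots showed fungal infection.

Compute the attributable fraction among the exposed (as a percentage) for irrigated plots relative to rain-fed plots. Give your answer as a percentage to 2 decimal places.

risk, irrigated plots = 1802/3392 = 0.5312
risk, rain-fed plots = 706/3583 = 0.1970
AR% = (0.5312 − 0.1970) / 0.5312 = 0.6291 → 62.91%

AR% = 62.91%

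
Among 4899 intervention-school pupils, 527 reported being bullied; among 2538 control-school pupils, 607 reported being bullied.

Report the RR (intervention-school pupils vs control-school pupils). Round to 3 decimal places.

risk, intervention-school pupils = 527/4899 = 0.1076
risk, control-school pupils = 607/2538 = 0.2392
RR = 0.1076 / 0.2392 = 0.450

RR ≈ 0.450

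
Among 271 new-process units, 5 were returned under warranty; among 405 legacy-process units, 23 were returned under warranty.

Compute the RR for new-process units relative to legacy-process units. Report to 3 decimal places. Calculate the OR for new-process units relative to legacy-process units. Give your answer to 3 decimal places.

RR = 0.325; OR = 0.312

risk, new-process units = 5/271 = 0.01845
risk, legacy-process units = 23/405 = 0.05679
RR = 0.01845 / 0.05679 = 0.325
odds, new-process units = 5/266 = 0.01880
odds, legacy-process units = 23/382 = 0.06021
OR = 0.01880 / 0.06021 = 0.312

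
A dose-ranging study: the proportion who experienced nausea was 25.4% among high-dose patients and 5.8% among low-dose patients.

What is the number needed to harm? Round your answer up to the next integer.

NNH = 6

absolute risk difference = 0.196000
1 / 0.196000 = 5.102 → round up → 6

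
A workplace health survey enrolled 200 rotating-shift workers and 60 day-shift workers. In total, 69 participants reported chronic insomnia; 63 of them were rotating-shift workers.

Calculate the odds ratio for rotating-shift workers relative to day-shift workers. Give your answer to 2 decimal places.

OR ≈ 4.14

rotating-shift workers without the outcome: 200 − 63 = 137
day-shift workers with the outcome: 69 − 63 = 6
day-shift workers without the outcome: 60 − 6 = 54
OR = (63 × 54) / (137 × 6) = 3402/822 ≈ 4.14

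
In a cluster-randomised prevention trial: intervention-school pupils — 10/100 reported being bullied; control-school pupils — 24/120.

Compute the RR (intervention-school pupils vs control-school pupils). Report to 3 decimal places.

risk, intervention-school pupils = 10/100 = 0.1000
risk, control-school pupils = 24/120 = 0.2000
RR = 0.1000 / 0.2000 = 0.500

RR = 0.500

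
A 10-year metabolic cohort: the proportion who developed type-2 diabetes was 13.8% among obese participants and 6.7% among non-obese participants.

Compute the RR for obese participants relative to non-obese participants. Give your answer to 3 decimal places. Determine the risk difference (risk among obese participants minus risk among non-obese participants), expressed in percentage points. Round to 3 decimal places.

RR = 0.1380 / 0.0670 = 2.060
risk difference = 0.1380 − 0.0670 = 0.0710 → 7.100 percentage points

RR = 2.060; RD = 7.100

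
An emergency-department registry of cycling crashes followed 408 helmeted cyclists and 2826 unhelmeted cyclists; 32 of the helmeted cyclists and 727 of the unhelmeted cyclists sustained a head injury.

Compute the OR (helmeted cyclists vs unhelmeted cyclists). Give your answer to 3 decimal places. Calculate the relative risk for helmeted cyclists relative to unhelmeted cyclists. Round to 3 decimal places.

OR = 0.246; RR = 0.305

OR = (32 × 2099) / (376 × 727) = 67168/273352 ≈ 0.246
risk, helmeted cyclists = 32/408 = 0.0784
risk, unhelmeted cyclists = 727/2826 = 0.2573
RR = 0.0784 / 0.2573 = 0.305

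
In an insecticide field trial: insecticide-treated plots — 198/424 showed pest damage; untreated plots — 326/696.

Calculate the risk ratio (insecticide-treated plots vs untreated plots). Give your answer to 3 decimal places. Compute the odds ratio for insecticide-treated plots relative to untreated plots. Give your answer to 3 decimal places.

RR = 0.997; OR = 0.994

risk, insecticide-treated plots = 198/424 = 0.4670
risk, untreated plots = 326/696 = 0.4684
RR = 0.4670 / 0.4684 = 0.997
odds, insecticide-treated plots = 198/226 = 0.8761
odds, untreated plots = 326/370 = 0.8811
OR = 0.8761 / 0.8811 = 0.994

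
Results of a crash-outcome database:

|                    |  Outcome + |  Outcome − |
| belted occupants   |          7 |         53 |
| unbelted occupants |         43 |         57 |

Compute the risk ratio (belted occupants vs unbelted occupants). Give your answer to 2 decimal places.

risk, belted occupants = 7/60 = 0.1167
risk, unbelted occupants = 43/100 = 0.4300
RR = 0.1167 / 0.4300 = 0.27

RR = 0.27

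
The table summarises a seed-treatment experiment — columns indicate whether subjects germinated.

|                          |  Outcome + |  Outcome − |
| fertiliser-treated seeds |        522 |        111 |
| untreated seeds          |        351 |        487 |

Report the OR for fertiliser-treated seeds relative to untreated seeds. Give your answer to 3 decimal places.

OR = (522 × 487) / (111 × 351) = 254214/38961 ≈ 6.525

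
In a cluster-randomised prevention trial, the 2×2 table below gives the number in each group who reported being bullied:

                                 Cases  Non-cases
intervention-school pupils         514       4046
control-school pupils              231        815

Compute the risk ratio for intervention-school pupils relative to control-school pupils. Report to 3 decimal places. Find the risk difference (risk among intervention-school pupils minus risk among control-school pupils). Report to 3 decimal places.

RR = 0.510; RD = -0.108

risk, intervention-school pupils = 514/4560 = 0.1127
risk, control-school pupils = 231/1046 = 0.2208
RR = 0.1127 / 0.2208 = 0.510
risk difference = 0.1127 − 0.2208 = -0.108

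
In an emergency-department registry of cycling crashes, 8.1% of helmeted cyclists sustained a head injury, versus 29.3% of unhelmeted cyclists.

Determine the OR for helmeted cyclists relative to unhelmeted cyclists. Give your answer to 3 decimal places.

odds, helmeted cyclists = 0.0810/0.9190 = 0.0881
odds, unhelmeted cyclists = 0.2930/0.7070 = 0.4144
OR = 0.0881 / 0.4144 = 0.213

0.213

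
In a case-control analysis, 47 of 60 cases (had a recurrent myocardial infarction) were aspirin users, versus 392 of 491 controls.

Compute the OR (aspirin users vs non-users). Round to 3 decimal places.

OR = (47 × 99) / (392 × 13) = 4653/5096 ≈ 0.913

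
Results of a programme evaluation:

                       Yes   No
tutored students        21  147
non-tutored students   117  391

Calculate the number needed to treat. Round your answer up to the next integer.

NNT = 10

risk, tutored students = 21/168 = 0.125000
risk, non-tutored students = 117/508 = 0.230315
absolute risk difference = 0.105315
1 / 0.105315 = 9.495 → round up → 10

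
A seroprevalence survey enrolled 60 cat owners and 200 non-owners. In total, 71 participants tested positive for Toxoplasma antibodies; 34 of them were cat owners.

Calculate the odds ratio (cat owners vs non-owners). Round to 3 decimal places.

cat owners without the outcome: 60 − 34 = 26
non-owners with the outcome: 71 − 34 = 37
non-owners without the outcome: 200 − 37 = 163
OR = (34 × 163) / (26 × 37) = 5542/962 ≈ 5.761

5.761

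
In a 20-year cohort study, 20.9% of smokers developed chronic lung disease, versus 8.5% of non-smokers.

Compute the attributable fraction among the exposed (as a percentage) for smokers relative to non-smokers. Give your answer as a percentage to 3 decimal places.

AR% = (0.2090 − 0.0850) / 0.2090 = 0.5933 → 59.330%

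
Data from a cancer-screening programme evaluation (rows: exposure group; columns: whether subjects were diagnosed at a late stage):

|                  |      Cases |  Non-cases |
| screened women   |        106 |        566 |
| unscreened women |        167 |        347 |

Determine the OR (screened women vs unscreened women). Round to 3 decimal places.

OR = (106 × 347) / (566 × 167) = 36782/94522 ≈ 0.389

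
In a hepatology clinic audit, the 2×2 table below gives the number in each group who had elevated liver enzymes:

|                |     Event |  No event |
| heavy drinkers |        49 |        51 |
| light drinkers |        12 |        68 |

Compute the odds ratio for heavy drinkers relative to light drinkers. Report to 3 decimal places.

odds, heavy drinkers = 49/51 = 0.9608
odds, light drinkers = 12/68 = 0.1765
OR = 0.9608 / 0.1765 = 5.444

OR ≈ 5.444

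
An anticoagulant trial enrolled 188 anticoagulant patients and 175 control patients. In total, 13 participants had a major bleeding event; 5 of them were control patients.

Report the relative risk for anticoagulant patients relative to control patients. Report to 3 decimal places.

RR ≈ 1.489

anticoagulant patients with the outcome: 13 − 5 = 8
anticoagulant patients without the outcome: 188 − 8 = 180
control patients without the outcome: 175 − 5 = 170
risk, anticoagulant patients = 8/188 = 0.04255
risk, control patients = 5/175 = 0.02857
RR = 0.04255 / 0.02857 = 1.489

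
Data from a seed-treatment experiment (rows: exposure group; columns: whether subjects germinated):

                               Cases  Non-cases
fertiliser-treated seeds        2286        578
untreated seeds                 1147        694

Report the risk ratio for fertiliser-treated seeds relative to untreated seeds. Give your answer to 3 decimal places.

RR: 1.281

risk, fertiliser-treated seeds = 2286/2864 = 0.7982
risk, untreated seeds = 1147/1841 = 0.6230
RR = 0.7982 / 0.6230 = 1.281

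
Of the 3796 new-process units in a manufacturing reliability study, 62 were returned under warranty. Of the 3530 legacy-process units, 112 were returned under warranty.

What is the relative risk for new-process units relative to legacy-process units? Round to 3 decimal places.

risk, new-process units = 62/3796 = 0.01633
risk, legacy-process units = 112/3530 = 0.03173
RR = 0.01633 / 0.03173 = 0.515

RR ≈ 0.515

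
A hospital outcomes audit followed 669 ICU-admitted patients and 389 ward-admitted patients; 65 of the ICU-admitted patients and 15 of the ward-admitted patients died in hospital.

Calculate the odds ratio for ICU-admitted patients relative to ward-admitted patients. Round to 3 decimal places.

odds, ICU-admitted patients = 65/604 = 0.10762
odds, ward-admitted patients = 15/374 = 0.04011
OR = 0.10762 / 0.04011 = 2.683

2.683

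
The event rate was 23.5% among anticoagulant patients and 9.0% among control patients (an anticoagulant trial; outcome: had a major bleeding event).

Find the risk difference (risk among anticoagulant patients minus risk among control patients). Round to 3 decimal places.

risk difference = 0.2350 − 0.0900 = 0.145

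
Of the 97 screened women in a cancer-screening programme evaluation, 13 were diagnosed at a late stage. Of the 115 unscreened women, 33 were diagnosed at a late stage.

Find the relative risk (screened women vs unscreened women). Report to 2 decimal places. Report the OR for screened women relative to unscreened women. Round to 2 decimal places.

RR = 0.47; OR = 0.38

risk, screened women = 13/97 = 0.1340
risk, unscreened women = 33/115 = 0.2870
RR = 0.1340 / 0.2870 = 0.47
OR = (13 × 82) / (84 × 33) = 1066/2772 ≈ 0.38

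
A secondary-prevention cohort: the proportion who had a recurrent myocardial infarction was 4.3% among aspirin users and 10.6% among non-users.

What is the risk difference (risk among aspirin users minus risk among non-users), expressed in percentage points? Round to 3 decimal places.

risk difference = 0.04300 − 0.10600 = -0.06300 → -6.300 percentage points

-6.300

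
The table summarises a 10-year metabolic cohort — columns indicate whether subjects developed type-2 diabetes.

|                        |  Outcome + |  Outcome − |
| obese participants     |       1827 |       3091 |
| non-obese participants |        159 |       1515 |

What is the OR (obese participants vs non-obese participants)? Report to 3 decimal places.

OR = (1827 × 1515) / (3091 × 159) = 2767905/491469 ≈ 5.632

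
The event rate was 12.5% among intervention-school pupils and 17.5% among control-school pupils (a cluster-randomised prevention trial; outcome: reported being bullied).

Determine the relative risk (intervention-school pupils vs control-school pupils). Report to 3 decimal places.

RR = 0.1250 / 0.1750 = 0.714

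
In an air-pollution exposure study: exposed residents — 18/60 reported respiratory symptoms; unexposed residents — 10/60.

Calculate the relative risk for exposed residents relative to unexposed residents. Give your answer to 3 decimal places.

1.800

risk, exposed residents = 18/60 = 0.3000
risk, unexposed residents = 10/60 = 0.1667
RR = 0.3000 / 0.1667 = 1.800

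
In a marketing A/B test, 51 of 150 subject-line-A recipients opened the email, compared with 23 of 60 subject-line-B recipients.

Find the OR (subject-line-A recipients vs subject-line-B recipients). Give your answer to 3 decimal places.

OR = (51 × 37) / (99 × 23) = 1887/2277 ≈ 0.829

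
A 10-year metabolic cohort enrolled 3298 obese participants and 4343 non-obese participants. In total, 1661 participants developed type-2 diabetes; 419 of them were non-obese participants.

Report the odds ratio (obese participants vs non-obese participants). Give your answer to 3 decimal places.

obese participants with the outcome: 1661 − 419 = 1242
obese participants without the outcome: 3298 − 1242 = 2056
non-obese participants without the outcome: 4343 − 419 = 3924
OR = (1242 × 3924) / (2056 × 419) = 4873608/861464 ≈ 5.657

5.657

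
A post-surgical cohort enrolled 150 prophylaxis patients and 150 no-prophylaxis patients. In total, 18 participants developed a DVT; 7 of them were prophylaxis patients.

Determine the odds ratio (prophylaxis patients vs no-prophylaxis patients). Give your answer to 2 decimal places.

OR ≈ 0.62

prophylaxis patients without the outcome: 150 − 7 = 143
no-prophylaxis patients with the outcome: 18 − 7 = 11
no-prophylaxis patients without the outcome: 150 − 11 = 139
OR = (7 × 139) / (143 × 11) = 973/1573 ≈ 0.62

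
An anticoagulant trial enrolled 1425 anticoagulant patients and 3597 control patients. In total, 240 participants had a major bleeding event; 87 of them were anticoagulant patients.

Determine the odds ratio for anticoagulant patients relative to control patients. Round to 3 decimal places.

anticoagulant patients without the outcome: 1425 − 87 = 1338
control patients with the outcome: 240 − 87 = 153
control patients without the outcome: 3597 − 153 = 3444
OR = (87 × 3444) / (1338 × 153) = 299628/204714 ≈ 1.464

OR ≈ 1.464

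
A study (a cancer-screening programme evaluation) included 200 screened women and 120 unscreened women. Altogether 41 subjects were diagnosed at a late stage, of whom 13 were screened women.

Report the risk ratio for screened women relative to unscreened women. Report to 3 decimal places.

screened women without the outcome: 200 − 13 = 187
unscreened women with the outcome: 41 − 13 = 28
unscreened women without the outcome: 120 − 28 = 92
risk, screened women = 13/200 = 0.0650
risk, unscreened women = 28/120 = 0.2333
RR = 0.0650 / 0.2333 = 0.279

RR ≈ 0.279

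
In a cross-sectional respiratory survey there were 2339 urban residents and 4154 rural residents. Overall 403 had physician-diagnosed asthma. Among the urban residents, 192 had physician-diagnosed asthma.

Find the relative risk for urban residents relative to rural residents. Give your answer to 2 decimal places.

RR = 1.62

urban residents without the outcome: 2339 − 192 = 2147
rural residents with the outcome: 403 − 192 = 211
rural residents without the outcome: 4154 − 211 = 3943
risk, urban residents = 192/2339 = 0.0821
risk, rural residents = 211/4154 = 0.0508
RR = 0.0821 / 0.0508 = 1.62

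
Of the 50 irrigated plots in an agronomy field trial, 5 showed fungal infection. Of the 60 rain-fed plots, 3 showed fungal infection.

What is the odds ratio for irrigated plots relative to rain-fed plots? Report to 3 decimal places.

OR = (5 × 57) / (45 × 3) = 285/135 ≈ 2.111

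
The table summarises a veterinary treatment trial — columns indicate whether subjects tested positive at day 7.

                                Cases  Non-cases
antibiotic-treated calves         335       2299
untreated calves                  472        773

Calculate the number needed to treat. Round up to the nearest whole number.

NNT: 4

risk, antibiotic-treated calves = 335/2634 = 0.127183
risk, untreated calves = 472/1245 = 0.379116
absolute risk difference = 0.251933
1 / 0.251933 = 3.969 → round up → 4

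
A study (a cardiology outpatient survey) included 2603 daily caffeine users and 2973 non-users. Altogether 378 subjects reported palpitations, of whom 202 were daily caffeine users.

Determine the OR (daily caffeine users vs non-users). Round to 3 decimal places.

daily caffeine users without the outcome: 2603 − 202 = 2401
non-users with the outcome: 378 − 202 = 176
non-users without the outcome: 2973 − 176 = 2797
odds, daily caffeine users = 202/2401 = 0.0841
odds, non-users = 176/2797 = 0.0629
OR = 0.0841 / 0.0629 = 1.337

OR ≈ 1.337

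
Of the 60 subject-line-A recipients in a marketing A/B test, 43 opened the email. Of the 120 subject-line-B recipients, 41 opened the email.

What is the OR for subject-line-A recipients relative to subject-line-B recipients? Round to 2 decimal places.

OR = (43 × 79) / (17 × 41) = 3397/697 ≈ 4.87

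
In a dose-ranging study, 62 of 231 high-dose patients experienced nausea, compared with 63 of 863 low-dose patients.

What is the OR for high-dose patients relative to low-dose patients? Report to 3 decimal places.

OR = (62 × 800) / (169 × 63) = 49600/10647 ≈ 4.659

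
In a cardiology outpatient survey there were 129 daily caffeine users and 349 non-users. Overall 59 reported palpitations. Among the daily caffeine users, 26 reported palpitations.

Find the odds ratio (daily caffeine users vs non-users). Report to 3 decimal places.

OR = 2.417

daily caffeine users without the outcome: 129 − 26 = 103
non-users with the outcome: 59 − 26 = 33
non-users without the outcome: 349 − 33 = 316
OR = (26 × 316) / (103 × 33) = 8216/3399 ≈ 2.417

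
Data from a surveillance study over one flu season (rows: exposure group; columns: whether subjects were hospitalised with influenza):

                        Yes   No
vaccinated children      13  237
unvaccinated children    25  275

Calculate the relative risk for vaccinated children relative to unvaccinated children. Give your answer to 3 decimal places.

0.624

risk, vaccinated children = 13/250 = 0.0520
risk, unvaccinated children = 25/300 = 0.0833
RR = 0.0520 / 0.0833 = 0.624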